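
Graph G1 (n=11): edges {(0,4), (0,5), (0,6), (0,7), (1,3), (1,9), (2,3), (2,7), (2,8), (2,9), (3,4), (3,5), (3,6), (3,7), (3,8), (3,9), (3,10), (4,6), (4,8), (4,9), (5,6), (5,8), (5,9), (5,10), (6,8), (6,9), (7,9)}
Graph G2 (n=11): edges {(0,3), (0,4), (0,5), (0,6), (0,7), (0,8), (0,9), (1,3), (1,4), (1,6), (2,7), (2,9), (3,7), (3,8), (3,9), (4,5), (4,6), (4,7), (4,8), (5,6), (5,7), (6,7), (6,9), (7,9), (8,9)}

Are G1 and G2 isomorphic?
No, not isomorphic

The graphs are NOT isomorphic.

Degrees in G1: deg(0)=4, deg(1)=2, deg(2)=4, deg(3)=9, deg(4)=5, deg(5)=6, deg(6)=6, deg(7)=4, deg(8)=5, deg(9)=7, deg(10)=2.
Sorted degree sequence of G1: [9, 7, 6, 6, 5, 5, 4, 4, 4, 2, 2].
Degrees in G2: deg(0)=7, deg(1)=3, deg(2)=2, deg(3)=5, deg(4)=6, deg(5)=4, deg(6)=6, deg(7)=7, deg(8)=4, deg(9)=6, deg(10)=0.
Sorted degree sequence of G2: [7, 7, 6, 6, 6, 5, 4, 4, 3, 2, 0].
The (sorted) degree sequence is an isomorphism invariant, so since G1 and G2 have different degree sequences they cannot be isomorphic.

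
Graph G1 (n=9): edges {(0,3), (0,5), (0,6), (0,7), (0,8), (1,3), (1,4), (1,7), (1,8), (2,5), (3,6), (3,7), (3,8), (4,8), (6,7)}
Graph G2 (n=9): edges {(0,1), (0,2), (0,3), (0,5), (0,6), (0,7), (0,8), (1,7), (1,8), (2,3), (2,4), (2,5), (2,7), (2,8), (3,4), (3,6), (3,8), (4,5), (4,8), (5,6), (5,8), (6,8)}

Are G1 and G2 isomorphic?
No, not isomorphic

The graphs are NOT isomorphic.

Counting triangles (3-cliques): G1 has 8, G2 has 20.
Triangle count is an isomorphism invariant, so differing triangle counts rule out isomorphism.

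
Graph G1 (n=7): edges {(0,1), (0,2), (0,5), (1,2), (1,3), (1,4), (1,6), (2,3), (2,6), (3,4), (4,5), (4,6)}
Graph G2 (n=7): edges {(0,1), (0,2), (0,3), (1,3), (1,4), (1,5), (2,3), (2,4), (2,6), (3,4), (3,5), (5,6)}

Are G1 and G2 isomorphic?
Yes, isomorphic

The graphs are isomorphic.
One valid mapping φ: V(G1) → V(G2): 0→5, 1→3, 2→1, 3→4, 4→2, 5→6, 6→0

Verify φ preserves adjacency — for each edge of G1, its image is an edge of G2:
  (0,1) → (φ(0),φ(1)) = (3,5) ∈ E(G2) ✓
  (0,2) → (φ(0),φ(2)) = (1,5) ∈ E(G2) ✓
  (0,5) → (φ(0),φ(5)) = (5,6) ∈ E(G2) ✓
  (1,2) → (φ(1),φ(2)) = (1,3) ∈ E(G2) ✓
  (1,3) → (φ(1),φ(3)) = (3,4) ∈ E(G2) ✓
  (1,4) → (φ(1),φ(4)) = (2,3) ∈ E(G2) ✓
  (1,6) → (φ(1),φ(6)) = (0,3) ∈ E(G2) ✓
  (2,3) → (φ(2),φ(3)) = (1,4) ∈ E(G2) ✓
  (2,6) → (φ(2),φ(6)) = (0,1) ∈ E(G2) ✓
  (3,4) → (φ(3),φ(4)) = (2,4) ∈ E(G2) ✓
  (4,5) → (φ(4),φ(5)) = (2,6) ∈ E(G2) ✓
  (4,6) → (φ(4),φ(6)) = (0,2) ∈ E(G2) ✓
All 12 edges of G1 map to edges of G2, and |E(G1)| = |E(G2)| = 12, so φ is a bijection on edges as well as vertices. Hence G1 ≅ G2.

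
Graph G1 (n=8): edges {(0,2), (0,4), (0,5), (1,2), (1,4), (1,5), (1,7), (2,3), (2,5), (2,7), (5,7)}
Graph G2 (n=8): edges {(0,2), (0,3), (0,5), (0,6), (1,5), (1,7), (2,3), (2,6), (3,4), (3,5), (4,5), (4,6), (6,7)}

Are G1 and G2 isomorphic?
No, not isomorphic

The graphs are NOT isomorphic.

Connected components of G1: 2 component(s) with vertex sets [[6], [0, 1, 2, 3, 4, 5, 7]], sizes [1, 7].
Connected components of G2: 1 component(s) with vertex sets [[0, 1, 2, 3, 4, 5, 6, 7]], sizes [8].
The number of connected components (and the multiset of component sizes) is an isomorphism invariant — an isomorphism maps each component of G1 bijectively onto a component of G2. Since G1 has 2 component(s) and G2 has 1, they cannot be isomorphic.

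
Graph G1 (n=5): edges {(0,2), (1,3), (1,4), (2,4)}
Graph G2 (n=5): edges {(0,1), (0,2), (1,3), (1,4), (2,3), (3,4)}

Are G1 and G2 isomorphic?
No, not isomorphic

The graphs are NOT isomorphic.

Counting triangles (3-cliques): G1 has 0, G2 has 1.
Triangle count is an isomorphism invariant, so differing triangle counts rule out isomorphism.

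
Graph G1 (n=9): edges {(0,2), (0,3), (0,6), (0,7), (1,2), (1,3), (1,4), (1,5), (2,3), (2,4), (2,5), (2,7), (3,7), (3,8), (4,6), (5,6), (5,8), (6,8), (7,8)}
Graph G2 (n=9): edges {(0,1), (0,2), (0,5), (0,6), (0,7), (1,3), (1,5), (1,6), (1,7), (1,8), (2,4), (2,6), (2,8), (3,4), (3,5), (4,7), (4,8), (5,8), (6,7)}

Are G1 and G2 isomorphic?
Yes, isomorphic

The graphs are isomorphic.
One valid mapping φ: V(G1) → V(G2): 0→7, 1→5, 2→1, 3→0, 4→3, 5→8, 6→4, 7→6, 8→2

Verify φ preserves adjacency — for each edge of G1, its image is an edge of G2:
  (0,2) → (φ(0),φ(2)) = (1,7) ∈ E(G2) ✓
  (0,3) → (φ(0),φ(3)) = (0,7) ∈ E(G2) ✓
  (0,6) → (φ(0),φ(6)) = (4,7) ∈ E(G2) ✓
  (0,7) → (φ(0),φ(7)) = (6,7) ∈ E(G2) ✓
  (1,2) → (φ(1),φ(2)) = (1,5) ∈ E(G2) ✓
  (1,3) → (φ(1),φ(3)) = (0,5) ∈ E(G2) ✓
  (1,4) → (φ(1),φ(4)) = (3,5) ∈ E(G2) ✓
  (1,5) → (φ(1),φ(5)) = (5,8) ∈ E(G2) ✓
  (2,3) → (φ(2),φ(3)) = (0,1) ∈ E(G2) ✓
  (2,4) → (φ(2),φ(4)) = (1,3) ∈ E(G2) ✓
  (2,5) → (φ(2),φ(5)) = (1,8) ∈ E(G2) ✓
  (2,7) → (φ(2),φ(7)) = (1,6) ∈ E(G2) ✓
  (3,7) → (φ(3),φ(7)) = (0,6) ∈ E(G2) ✓
  (3,8) → (φ(3),φ(8)) = (0,2) ∈ E(G2) ✓
  (4,6) → (φ(4),φ(6)) = (3,4) ∈ E(G2) ✓
  (5,6) → (φ(5),φ(6)) = (4,8) ∈ E(G2) ✓
  (5,8) → (φ(5),φ(8)) = (2,8) ∈ E(G2) ✓
  (6,8) → (φ(6),φ(8)) = (2,4) ∈ E(G2) ✓
  (7,8) → (φ(7),φ(8)) = (2,6) ∈ E(G2) ✓
All 19 edges of G1 map to edges of G2, and |E(G1)| = |E(G2)| = 19, so φ is a bijection on edges as well as vertices. Hence G1 ≅ G2.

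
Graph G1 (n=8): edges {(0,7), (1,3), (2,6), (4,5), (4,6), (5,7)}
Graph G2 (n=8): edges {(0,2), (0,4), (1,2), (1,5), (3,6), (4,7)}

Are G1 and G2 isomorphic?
Yes, isomorphic

The graphs are isomorphic.
One valid mapping φ: V(G1) → V(G2): 0→5, 1→6, 2→7, 3→3, 4→0, 5→2, 6→4, 7→1

Verify φ preserves adjacency — for each edge of G1, its image is an edge of G2:
  (0,7) → (φ(0),φ(7)) = (1,5) ∈ E(G2) ✓
  (1,3) → (φ(1),φ(3)) = (3,6) ∈ E(G2) ✓
  (2,6) → (φ(2),φ(6)) = (4,7) ∈ E(G2) ✓
  (4,5) → (φ(4),φ(5)) = (0,2) ∈ E(G2) ✓
  (4,6) → (φ(4),φ(6)) = (0,4) ∈ E(G2) ✓
  (5,7) → (φ(5),φ(7)) = (1,2) ∈ E(G2) ✓
All 6 edges of G1 map to edges of G2, and |E(G1)| = |E(G2)| = 6, so φ is a bijection on edges as well as vertices. Hence G1 ≅ G2.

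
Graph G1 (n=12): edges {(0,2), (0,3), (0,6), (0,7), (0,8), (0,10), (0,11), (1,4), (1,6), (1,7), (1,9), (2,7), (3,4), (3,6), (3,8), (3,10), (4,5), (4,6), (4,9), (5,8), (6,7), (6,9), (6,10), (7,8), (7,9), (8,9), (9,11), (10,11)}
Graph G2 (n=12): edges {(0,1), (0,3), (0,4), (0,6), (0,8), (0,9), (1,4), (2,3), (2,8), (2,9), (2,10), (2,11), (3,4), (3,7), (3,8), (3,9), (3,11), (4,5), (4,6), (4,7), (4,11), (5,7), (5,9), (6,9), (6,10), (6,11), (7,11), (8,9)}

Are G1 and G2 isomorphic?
Yes, isomorphic

The graphs are isomorphic.
One valid mapping φ: V(G1) → V(G2): 0→4, 1→8, 2→1, 3→11, 4→2, 5→10, 6→3, 7→0, 8→6, 9→9, 10→7, 11→5

Verify φ preserves adjacency — for each edge of G1, its image is an edge of G2:
  (0,2) → (φ(0),φ(2)) = (1,4) ∈ E(G2) ✓
  (0,3) → (φ(0),φ(3)) = (4,11) ∈ E(G2) ✓
  (0,6) → (φ(0),φ(6)) = (3,4) ∈ E(G2) ✓
  (0,7) → (φ(0),φ(7)) = (0,4) ∈ E(G2) ✓
  (0,8) → (φ(0),φ(8)) = (4,6) ∈ E(G2) ✓
  (0,10) → (φ(0),φ(10)) = (4,7) ∈ E(G2) ✓
  (0,11) → (φ(0),φ(11)) = (4,5) ∈ E(G2) ✓
  (1,4) → (φ(1),φ(4)) = (2,8) ∈ E(G2) ✓
  (1,6) → (φ(1),φ(6)) = (3,8) ∈ E(G2) ✓
  (1,7) → (φ(1),φ(7)) = (0,8) ∈ E(G2) ✓
  (1,9) → (φ(1),φ(9)) = (8,9) ∈ E(G2) ✓
  (2,7) → (φ(2),φ(7)) = (0,1) ∈ E(G2) ✓
  (3,4) → (φ(3),φ(4)) = (2,11) ∈ E(G2) ✓
  (3,6) → (φ(3),φ(6)) = (3,11) ∈ E(G2) ✓
  (3,8) → (φ(3),φ(8)) = (6,11) ∈ E(G2) ✓
  (3,10) → (φ(3),φ(10)) = (7,11) ∈ E(G2) ✓
  (4,5) → (φ(4),φ(5)) = (2,10) ∈ E(G2) ✓
  (4,6) → (φ(4),φ(6)) = (2,3) ∈ E(G2) ✓
  (4,9) → (φ(4),φ(9)) = (2,9) ∈ E(G2) ✓
  (5,8) → (φ(5),φ(8)) = (6,10) ∈ E(G2) ✓
  (6,7) → (φ(6),φ(7)) = (0,3) ∈ E(G2) ✓
  (6,9) → (φ(6),φ(9)) = (3,9) ∈ E(G2) ✓
  (6,10) → (φ(6),φ(10)) = (3,7) ∈ E(G2) ✓
  (7,8) → (φ(7),φ(8)) = (0,6) ∈ E(G2) ✓
  (7,9) → (φ(7),φ(9)) = (0,9) ∈ E(G2) ✓
  (8,9) → (φ(8),φ(9)) = (6,9) ∈ E(G2) ✓
  (9,11) → (φ(9),φ(11)) = (5,9) ∈ E(G2) ✓
  (10,11) → (φ(10),φ(11)) = (5,7) ∈ E(G2) ✓
All 28 edges of G1 map to edges of G2, and |E(G1)| = |E(G2)| = 28, so φ is a bijection on edges as well as vertices. Hence G1 ≅ G2.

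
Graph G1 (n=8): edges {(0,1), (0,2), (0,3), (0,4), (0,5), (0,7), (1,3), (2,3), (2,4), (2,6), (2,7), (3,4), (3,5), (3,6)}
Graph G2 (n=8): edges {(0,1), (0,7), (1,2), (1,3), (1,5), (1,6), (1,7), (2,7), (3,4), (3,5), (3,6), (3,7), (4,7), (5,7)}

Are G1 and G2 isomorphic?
Yes, isomorphic

The graphs are isomorphic.
One valid mapping φ: V(G1) → V(G2): 0→7, 1→0, 2→3, 3→1, 4→5, 5→2, 6→6, 7→4

Verify φ preserves adjacency — for each edge of G1, its image is an edge of G2:
  (0,1) → (φ(0),φ(1)) = (0,7) ∈ E(G2) ✓
  (0,2) → (φ(0),φ(2)) = (3,7) ∈ E(G2) ✓
  (0,3) → (φ(0),φ(3)) = (1,7) ∈ E(G2) ✓
  (0,4) → (φ(0),φ(4)) = (5,7) ∈ E(G2) ✓
  (0,5) → (φ(0),φ(5)) = (2,7) ∈ E(G2) ✓
  (0,7) → (φ(0),φ(7)) = (4,7) ∈ E(G2) ✓
  (1,3) → (φ(1),φ(3)) = (0,1) ∈ E(G2) ✓
  (2,3) → (φ(2),φ(3)) = (1,3) ∈ E(G2) ✓
  (2,4) → (φ(2),φ(4)) = (3,5) ∈ E(G2) ✓
  (2,6) → (φ(2),φ(6)) = (3,6) ∈ E(G2) ✓
  (2,7) → (φ(2),φ(7)) = (3,4) ∈ E(G2) ✓
  (3,4) → (φ(3),φ(4)) = (1,5) ∈ E(G2) ✓
  (3,5) → (φ(3),φ(5)) = (1,2) ∈ E(G2) ✓
  (3,6) → (φ(3),φ(6)) = (1,6) ∈ E(G2) ✓
All 14 edges of G1 map to edges of G2, and |E(G1)| = |E(G2)| = 14, so φ is a bijection on edges as well as vertices. Hence G1 ≅ G2.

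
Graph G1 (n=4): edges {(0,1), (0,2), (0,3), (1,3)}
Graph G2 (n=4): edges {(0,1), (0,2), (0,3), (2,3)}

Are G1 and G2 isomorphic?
Yes, isomorphic

The graphs are isomorphic.
One valid mapping φ: V(G1) → V(G2): 0→0, 1→2, 2→1, 3→3

Verify φ preserves adjacency — for each edge of G1, its image is an edge of G2:
  (0,1) → (φ(0),φ(1)) = (0,2) ∈ E(G2) ✓
  (0,2) → (φ(0),φ(2)) = (0,1) ∈ E(G2) ✓
  (0,3) → (φ(0),φ(3)) = (0,3) ∈ E(G2) ✓
  (1,3) → (φ(1),φ(3)) = (2,3) ∈ E(G2) ✓
All 4 edges of G1 map to edges of G2, and |E(G1)| = |E(G2)| = 4, so φ is a bijection on edges as well as vertices. Hence G1 ≅ G2.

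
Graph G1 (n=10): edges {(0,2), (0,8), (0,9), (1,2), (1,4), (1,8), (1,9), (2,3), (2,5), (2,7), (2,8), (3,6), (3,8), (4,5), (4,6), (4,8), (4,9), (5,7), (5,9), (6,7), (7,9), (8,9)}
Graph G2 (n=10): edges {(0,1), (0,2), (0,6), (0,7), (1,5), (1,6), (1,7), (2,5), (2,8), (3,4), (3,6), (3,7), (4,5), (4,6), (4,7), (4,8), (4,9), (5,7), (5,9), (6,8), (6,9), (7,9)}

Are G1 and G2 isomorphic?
Yes, isomorphic

The graphs are isomorphic.
One valid mapping φ: V(G1) → V(G2): 0→3, 1→9, 2→6, 3→8, 4→5, 5→1, 6→2, 7→0, 8→4, 9→7

Verify φ preserves adjacency — for each edge of G1, its image is an edge of G2:
  (0,2) → (φ(0),φ(2)) = (3,6) ∈ E(G2) ✓
  (0,8) → (φ(0),φ(8)) = (3,4) ∈ E(G2) ✓
  (0,9) → (φ(0),φ(9)) = (3,7) ∈ E(G2) ✓
  (1,2) → (φ(1),φ(2)) = (6,9) ∈ E(G2) ✓
  (1,4) → (φ(1),φ(4)) = (5,9) ∈ E(G2) ✓
  (1,8) → (φ(1),φ(8)) = (4,9) ∈ E(G2) ✓
  (1,9) → (φ(1),φ(9)) = (7,9) ∈ E(G2) ✓
  (2,3) → (φ(2),φ(3)) = (6,8) ∈ E(G2) ✓
  (2,5) → (φ(2),φ(5)) = (1,6) ∈ E(G2) ✓
  (2,7) → (φ(2),φ(7)) = (0,6) ∈ E(G2) ✓
  (2,8) → (φ(2),φ(8)) = (4,6) ∈ E(G2) ✓
  (3,6) → (φ(3),φ(6)) = (2,8) ∈ E(G2) ✓
  (3,8) → (φ(3),φ(8)) = (4,8) ∈ E(G2) ✓
  (4,5) → (φ(4),φ(5)) = (1,5) ∈ E(G2) ✓
  (4,6) → (φ(4),φ(6)) = (2,5) ∈ E(G2) ✓
  (4,8) → (φ(4),φ(8)) = (4,5) ∈ E(G2) ✓
  (4,9) → (φ(4),φ(9)) = (5,7) ∈ E(G2) ✓
  (5,7) → (φ(5),φ(7)) = (0,1) ∈ E(G2) ✓
  (5,9) → (φ(5),φ(9)) = (1,7) ∈ E(G2) ✓
  (6,7) → (φ(6),φ(7)) = (0,2) ∈ E(G2) ✓
  (7,9) → (φ(7),φ(9)) = (0,7) ∈ E(G2) ✓
  (8,9) → (φ(8),φ(9)) = (4,7) ∈ E(G2) ✓
All 22 edges of G1 map to edges of G2, and |E(G1)| = |E(G2)| = 22, so φ is a bijection on edges as well as vertices. Hence G1 ≅ G2.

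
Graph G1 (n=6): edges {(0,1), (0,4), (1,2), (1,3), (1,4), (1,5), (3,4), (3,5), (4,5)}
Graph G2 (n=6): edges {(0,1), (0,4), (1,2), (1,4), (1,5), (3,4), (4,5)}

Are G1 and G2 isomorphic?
No, not isomorphic

The graphs are NOT isomorphic.

Counting edges: G1 has 9 edge(s); G2 has 7 edge(s).
Edge count is an isomorphism invariant (a bijection on vertices induces a bijection on edges), so differing edge counts rule out isomorphism.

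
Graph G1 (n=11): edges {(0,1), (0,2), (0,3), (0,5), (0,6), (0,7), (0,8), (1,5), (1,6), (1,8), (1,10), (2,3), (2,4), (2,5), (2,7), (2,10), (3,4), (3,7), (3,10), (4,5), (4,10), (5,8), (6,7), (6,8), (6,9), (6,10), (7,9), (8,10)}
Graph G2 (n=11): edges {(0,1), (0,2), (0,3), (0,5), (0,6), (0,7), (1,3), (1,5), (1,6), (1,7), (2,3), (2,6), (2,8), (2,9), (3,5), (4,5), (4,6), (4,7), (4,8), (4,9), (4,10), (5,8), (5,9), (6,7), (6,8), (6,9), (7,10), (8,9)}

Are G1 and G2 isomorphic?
Yes, isomorphic

The graphs are isomorphic.
One valid mapping φ: V(G1) → V(G2): 0→6, 1→8, 2→0, 3→1, 4→3, 5→2, 6→4, 7→7, 8→9, 9→10, 10→5

Verify φ preserves adjacency — for each edge of G1, its image is an edge of G2:
  (0,1) → (φ(0),φ(1)) = (6,8) ∈ E(G2) ✓
  (0,2) → (φ(0),φ(2)) = (0,6) ∈ E(G2) ✓
  (0,3) → (φ(0),φ(3)) = (1,6) ∈ E(G2) ✓
  (0,5) → (φ(0),φ(5)) = (2,6) ∈ E(G2) ✓
  (0,6) → (φ(0),φ(6)) = (4,6) ∈ E(G2) ✓
  (0,7) → (φ(0),φ(7)) = (6,7) ∈ E(G2) ✓
  (0,8) → (φ(0),φ(8)) = (6,9) ∈ E(G2) ✓
  (1,5) → (φ(1),φ(5)) = (2,8) ∈ E(G2) ✓
  (1,6) → (φ(1),φ(6)) = (4,8) ∈ E(G2) ✓
  (1,8) → (φ(1),φ(8)) = (8,9) ∈ E(G2) ✓
  (1,10) → (φ(1),φ(10)) = (5,8) ∈ E(G2) ✓
  (2,3) → (φ(2),φ(3)) = (0,1) ∈ E(G2) ✓
  (2,4) → (φ(2),φ(4)) = (0,3) ∈ E(G2) ✓
  (2,5) → (φ(2),φ(5)) = (0,2) ∈ E(G2) ✓
  (2,7) → (φ(2),φ(7)) = (0,7) ∈ E(G2) ✓
  (2,10) → (φ(2),φ(10)) = (0,5) ∈ E(G2) ✓
  (3,4) → (φ(3),φ(4)) = (1,3) ∈ E(G2) ✓
  (3,7) → (φ(3),φ(7)) = (1,7) ∈ E(G2) ✓
  (3,10) → (φ(3),φ(10)) = (1,5) ∈ E(G2) ✓
  (4,5) → (φ(4),φ(5)) = (2,3) ∈ E(G2) ✓
  (4,10) → (φ(4),φ(10)) = (3,5) ∈ E(G2) ✓
  (5,8) → (φ(5),φ(8)) = (2,9) ∈ E(G2) ✓
  (6,7) → (φ(6),φ(7)) = (4,7) ∈ E(G2) ✓
  (6,8) → (φ(6),φ(8)) = (4,9) ∈ E(G2) ✓
  (6,9) → (φ(6),φ(9)) = (4,10) ∈ E(G2) ✓
  (6,10) → (φ(6),φ(10)) = (4,5) ∈ E(G2) ✓
  (7,9) → (φ(7),φ(9)) = (7,10) ∈ E(G2) ✓
  (8,10) → (φ(8),φ(10)) = (5,9) ∈ E(G2) ✓
All 28 edges of G1 map to edges of G2, and |E(G1)| = |E(G2)| = 28, so φ is a bijection on edges as well as vertices. Hence G1 ≅ G2.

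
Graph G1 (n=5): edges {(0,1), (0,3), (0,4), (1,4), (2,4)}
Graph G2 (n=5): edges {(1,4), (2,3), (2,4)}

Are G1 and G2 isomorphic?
No, not isomorphic

The graphs are NOT isomorphic.

Counting triangles (3-cliques): G1 has 1, G2 has 0.
Triangle count is an isomorphism invariant, so differing triangle counts rule out isomorphism.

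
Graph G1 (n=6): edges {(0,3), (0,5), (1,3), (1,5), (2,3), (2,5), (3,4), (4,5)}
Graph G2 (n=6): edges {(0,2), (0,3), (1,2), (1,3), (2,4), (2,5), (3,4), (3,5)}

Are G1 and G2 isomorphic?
Yes, isomorphic

The graphs are isomorphic.
One valid mapping φ: V(G1) → V(G2): 0→5, 1→0, 2→1, 3→3, 4→4, 5→2

Verify φ preserves adjacency — for each edge of G1, its image is an edge of G2:
  (0,3) → (φ(0),φ(3)) = (3,5) ∈ E(G2) ✓
  (0,5) → (φ(0),φ(5)) = (2,5) ∈ E(G2) ✓
  (1,3) → (φ(1),φ(3)) = (0,3) ∈ E(G2) ✓
  (1,5) → (φ(1),φ(5)) = (0,2) ∈ E(G2) ✓
  (2,3) → (φ(2),φ(3)) = (1,3) ∈ E(G2) ✓
  (2,5) → (φ(2),φ(5)) = (1,2) ∈ E(G2) ✓
  (3,4) → (φ(3),φ(4)) = (3,4) ∈ E(G2) ✓
  (4,5) → (φ(4),φ(5)) = (2,4) ∈ E(G2) ✓
All 8 edges of G1 map to edges of G2, and |E(G1)| = |E(G2)| = 8, so φ is a bijection on edges as well as vertices. Hence G1 ≅ G2.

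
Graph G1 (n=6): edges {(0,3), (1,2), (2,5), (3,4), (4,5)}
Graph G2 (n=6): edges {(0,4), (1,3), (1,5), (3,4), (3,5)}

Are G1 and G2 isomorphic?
No, not isomorphic

The graphs are NOT isomorphic.

Counting triangles (3-cliques): G1 has 0, G2 has 1.
Triangle count is an isomorphism invariant, so differing triangle counts rule out isomorphism.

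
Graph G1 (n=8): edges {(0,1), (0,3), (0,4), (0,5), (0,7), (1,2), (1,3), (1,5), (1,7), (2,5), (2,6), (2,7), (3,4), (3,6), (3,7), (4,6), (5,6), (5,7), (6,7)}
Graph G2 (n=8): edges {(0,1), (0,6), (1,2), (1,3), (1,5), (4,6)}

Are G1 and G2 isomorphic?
No, not isomorphic

The graphs are NOT isomorphic.

Connected components of G1: 1 component(s) with vertex sets [[0, 1, 2, 3, 4, 5, 6, 7]], sizes [8].
Connected components of G2: 2 component(s) with vertex sets [[7], [0, 1, 2, 3, 4, 5, 6]], sizes [1, 7].
The number of connected components (and the multiset of component sizes) is an isomorphism invariant — an isomorphism maps each component of G1 bijectively onto a component of G2. Since G1 has 1 component(s) and G2 has 2, they cannot be isomorphic.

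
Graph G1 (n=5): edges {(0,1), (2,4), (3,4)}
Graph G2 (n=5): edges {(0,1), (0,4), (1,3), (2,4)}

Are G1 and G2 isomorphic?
No, not isomorphic

The graphs are NOT isomorphic.

Degrees in G1: deg(0)=1, deg(1)=1, deg(2)=1, deg(3)=1, deg(4)=2.
Sorted degree sequence of G1: [2, 1, 1, 1, 1].
Degrees in G2: deg(0)=2, deg(1)=2, deg(2)=1, deg(3)=1, deg(4)=2.
Sorted degree sequence of G2: [2, 2, 2, 1, 1].
The (sorted) degree sequence is an isomorphism invariant, so since G1 and G2 have different degree sequences they cannot be isomorphic.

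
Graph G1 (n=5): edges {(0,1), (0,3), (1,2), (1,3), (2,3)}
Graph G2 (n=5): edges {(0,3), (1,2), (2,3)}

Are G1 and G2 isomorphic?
No, not isomorphic

The graphs are NOT isomorphic.

Counting edges: G1 has 5 edge(s); G2 has 3 edge(s).
Edge count is an isomorphism invariant (a bijection on vertices induces a bijection on edges), so differing edge counts rule out isomorphism.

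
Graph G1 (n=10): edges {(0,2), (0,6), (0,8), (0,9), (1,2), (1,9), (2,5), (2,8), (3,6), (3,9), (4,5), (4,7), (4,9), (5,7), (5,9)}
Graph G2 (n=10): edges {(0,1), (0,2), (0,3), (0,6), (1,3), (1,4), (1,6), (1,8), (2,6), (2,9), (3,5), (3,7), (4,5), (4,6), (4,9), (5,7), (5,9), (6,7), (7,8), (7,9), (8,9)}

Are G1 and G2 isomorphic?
No, not isomorphic

The graphs are NOT isomorphic.

Degrees in G1: deg(0)=4, deg(1)=2, deg(2)=4, deg(3)=2, deg(4)=3, deg(5)=4, deg(6)=2, deg(7)=2, deg(8)=2, deg(9)=5.
Sorted degree sequence of G1: [5, 4, 4, 4, 3, 2, 2, 2, 2, 2].
Degrees in G2: deg(0)=4, deg(1)=5, deg(2)=3, deg(3)=4, deg(4)=4, deg(5)=4, deg(6)=5, deg(7)=5, deg(8)=3, deg(9)=5.
Sorted degree sequence of G2: [5, 5, 5, 5, 4, 4, 4, 4, 3, 3].
The (sorted) degree sequence is an isomorphism invariant, so since G1 and G2 have different degree sequences they cannot be isomorphic.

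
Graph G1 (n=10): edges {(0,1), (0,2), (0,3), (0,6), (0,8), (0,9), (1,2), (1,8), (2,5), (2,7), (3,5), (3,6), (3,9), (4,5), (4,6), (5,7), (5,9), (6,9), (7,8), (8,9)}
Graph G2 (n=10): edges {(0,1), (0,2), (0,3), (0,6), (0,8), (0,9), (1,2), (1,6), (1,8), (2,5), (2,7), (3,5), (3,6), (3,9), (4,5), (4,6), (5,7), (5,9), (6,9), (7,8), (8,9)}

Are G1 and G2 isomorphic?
No, not isomorphic

The graphs are NOT isomorphic.

Counting edges: G1 has 20 edge(s); G2 has 21 edge(s).
Edge count is an isomorphism invariant (a bijection on vertices induces a bijection on edges), so differing edge counts rule out isomorphism.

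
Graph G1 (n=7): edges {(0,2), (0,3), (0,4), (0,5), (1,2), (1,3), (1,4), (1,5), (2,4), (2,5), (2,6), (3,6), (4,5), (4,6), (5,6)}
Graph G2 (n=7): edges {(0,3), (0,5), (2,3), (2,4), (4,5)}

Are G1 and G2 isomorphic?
No, not isomorphic

The graphs are NOT isomorphic.

Degrees in G1: deg(0)=4, deg(1)=4, deg(2)=5, deg(3)=3, deg(4)=5, deg(5)=5, deg(6)=4.
Sorted degree sequence of G1: [5, 5, 5, 4, 4, 4, 3].
Degrees in G2: deg(0)=2, deg(1)=0, deg(2)=2, deg(3)=2, deg(4)=2, deg(5)=2, deg(6)=0.
Sorted degree sequence of G2: [2, 2, 2, 2, 2, 0, 0].
The (sorted) degree sequence is an isomorphism invariant, so since G1 and G2 have different degree sequences they cannot be isomorphic.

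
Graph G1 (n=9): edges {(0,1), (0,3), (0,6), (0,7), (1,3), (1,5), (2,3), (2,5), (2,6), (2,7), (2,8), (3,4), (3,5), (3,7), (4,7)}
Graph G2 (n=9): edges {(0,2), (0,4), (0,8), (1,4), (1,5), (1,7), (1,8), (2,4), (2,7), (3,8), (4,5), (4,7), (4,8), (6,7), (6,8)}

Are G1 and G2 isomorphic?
Yes, isomorphic

The graphs are isomorphic.
One valid mapping φ: V(G1) → V(G2): 0→7, 1→2, 2→8, 3→4, 4→5, 5→0, 6→6, 7→1, 8→3

Verify φ preserves adjacency — for each edge of G1, its image is an edge of G2:
  (0,1) → (φ(0),φ(1)) = (2,7) ∈ E(G2) ✓
  (0,3) → (φ(0),φ(3)) = (4,7) ∈ E(G2) ✓
  (0,6) → (φ(0),φ(6)) = (6,7) ∈ E(G2) ✓
  (0,7) → (φ(0),φ(7)) = (1,7) ∈ E(G2) ✓
  (1,3) → (φ(1),φ(3)) = (2,4) ∈ E(G2) ✓
  (1,5) → (φ(1),φ(5)) = (0,2) ∈ E(G2) ✓
  (2,3) → (φ(2),φ(3)) = (4,8) ∈ E(G2) ✓
  (2,5) → (φ(2),φ(5)) = (0,8) ∈ E(G2) ✓
  (2,6) → (φ(2),φ(6)) = (6,8) ∈ E(G2) ✓
  (2,7) → (φ(2),φ(7)) = (1,8) ∈ E(G2) ✓
  (2,8) → (φ(2),φ(8)) = (3,8) ∈ E(G2) ✓
  (3,4) → (φ(3),φ(4)) = (4,5) ∈ E(G2) ✓
  (3,5) → (φ(3),φ(5)) = (0,4) ∈ E(G2) ✓
  (3,7) → (φ(3),φ(7)) = (1,4) ∈ E(G2) ✓
  (4,7) → (φ(4),φ(7)) = (1,5) ∈ E(G2) ✓
All 15 edges of G1 map to edges of G2, and |E(G1)| = |E(G2)| = 15, so φ is a bijection on edges as well as vertices. Hence G1 ≅ G2.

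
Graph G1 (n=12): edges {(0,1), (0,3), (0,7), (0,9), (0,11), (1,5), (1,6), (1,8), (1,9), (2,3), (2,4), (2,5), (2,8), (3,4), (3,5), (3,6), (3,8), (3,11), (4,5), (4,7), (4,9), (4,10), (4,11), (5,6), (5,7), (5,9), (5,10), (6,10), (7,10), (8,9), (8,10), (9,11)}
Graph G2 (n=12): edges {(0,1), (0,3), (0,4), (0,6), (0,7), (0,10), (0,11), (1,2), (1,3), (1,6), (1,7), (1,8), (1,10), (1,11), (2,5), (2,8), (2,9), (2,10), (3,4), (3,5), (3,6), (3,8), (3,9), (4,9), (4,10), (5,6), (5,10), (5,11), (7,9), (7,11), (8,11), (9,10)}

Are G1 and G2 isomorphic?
Yes, isomorphic

The graphs are isomorphic.
One valid mapping φ: V(G1) → V(G2): 0→9, 1→2, 2→6, 3→3, 4→0, 5→1, 6→8, 7→7, 8→5, 9→10, 10→11, 11→4

Verify φ preserves adjacency — for each edge of G1, its image is an edge of G2:
  (0,1) → (φ(0),φ(1)) = (2,9) ∈ E(G2) ✓
  (0,3) → (φ(0),φ(3)) = (3,9) ∈ E(G2) ✓
  (0,7) → (φ(0),φ(7)) = (7,9) ∈ E(G2) ✓
  (0,9) → (φ(0),φ(9)) = (9,10) ∈ E(G2) ✓
  (0,11) → (φ(0),φ(11)) = (4,9) ∈ E(G2) ✓
  (1,5) → (φ(1),φ(5)) = (1,2) ∈ E(G2) ✓
  (1,6) → (φ(1),φ(6)) = (2,8) ∈ E(G2) ✓
  (1,8) → (φ(1),φ(8)) = (2,5) ∈ E(G2) ✓
  (1,9) → (φ(1),φ(9)) = (2,10) ∈ E(G2) ✓
  (2,3) → (φ(2),φ(3)) = (3,6) ∈ E(G2) ✓
  (2,4) → (φ(2),φ(4)) = (0,6) ∈ E(G2) ✓
  (2,5) → (φ(2),φ(5)) = (1,6) ∈ E(G2) ✓
  (2,8) → (φ(2),φ(8)) = (5,6) ∈ E(G2) ✓
  (3,4) → (φ(3),φ(4)) = (0,3) ∈ E(G2) ✓
  (3,5) → (φ(3),φ(5)) = (1,3) ∈ E(G2) ✓
  (3,6) → (φ(3),φ(6)) = (3,8) ∈ E(G2) ✓
  (3,8) → (φ(3),φ(8)) = (3,5) ∈ E(G2) ✓
  (3,11) → (φ(3),φ(11)) = (3,4) ∈ E(G2) ✓
  (4,5) → (φ(4),φ(5)) = (0,1) ∈ E(G2) ✓
  (4,7) → (φ(4),φ(7)) = (0,7) ∈ E(G2) ✓
  (4,9) → (φ(4),φ(9)) = (0,10) ∈ E(G2) ✓
  (4,10) → (φ(4),φ(10)) = (0,11) ∈ E(G2) ✓
  (4,11) → (φ(4),φ(11)) = (0,4) ∈ E(G2) ✓
  (5,6) → (φ(5),φ(6)) = (1,8) ∈ E(G2) ✓
  (5,7) → (φ(5),φ(7)) = (1,7) ∈ E(G2) ✓
  (5,9) → (φ(5),φ(9)) = (1,10) ∈ E(G2) ✓
  (5,10) → (φ(5),φ(10)) = (1,11) ∈ E(G2) ✓
  (6,10) → (φ(6),φ(10)) = (8,11) ∈ E(G2) ✓
  (7,10) → (φ(7),φ(10)) = (7,11) ∈ E(G2) ✓
  (8,9) → (φ(8),φ(9)) = (5,10) ∈ E(G2) ✓
  (8,10) → (φ(8),φ(10)) = (5,11) ∈ E(G2) ✓
  (9,11) → (φ(9),φ(11)) = (4,10) ∈ E(G2) ✓
All 32 edges of G1 map to edges of G2, and |E(G1)| = |E(G2)| = 32, so φ is a bijection on edges as well as vertices. Hence G1 ≅ G2.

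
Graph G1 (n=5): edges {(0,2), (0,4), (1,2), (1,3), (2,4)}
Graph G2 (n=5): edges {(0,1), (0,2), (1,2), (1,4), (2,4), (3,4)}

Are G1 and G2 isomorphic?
No, not isomorphic

The graphs are NOT isomorphic.

Counting triangles (3-cliques): G1 has 1, G2 has 2.
Triangle count is an isomorphism invariant, so differing triangle counts rule out isomorphism.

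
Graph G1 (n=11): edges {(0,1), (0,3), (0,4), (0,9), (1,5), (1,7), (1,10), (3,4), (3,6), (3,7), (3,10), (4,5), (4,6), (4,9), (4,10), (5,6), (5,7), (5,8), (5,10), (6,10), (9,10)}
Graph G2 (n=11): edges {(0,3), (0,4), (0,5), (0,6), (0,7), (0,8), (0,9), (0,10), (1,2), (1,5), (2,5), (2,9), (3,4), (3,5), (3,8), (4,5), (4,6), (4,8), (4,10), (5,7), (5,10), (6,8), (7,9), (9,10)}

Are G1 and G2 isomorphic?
No, not isomorphic

The graphs are NOT isomorphic.

Connected components of G1: 2 component(s) with vertex sets [[2], [0, 1, 3, 4, 5, 6, 7, 8, 9, 10]], sizes [1, 10].
Connected components of G2: 1 component(s) with vertex sets [[0, 1, 2, 3, 4, 5, 6, 7, 8, 9, 10]], sizes [11].
The number of connected components (and the multiset of component sizes) is an isomorphism invariant — an isomorphism maps each component of G1 bijectively onto a component of G2. Since G1 has 2 component(s) and G2 has 1, they cannot be isomorphic.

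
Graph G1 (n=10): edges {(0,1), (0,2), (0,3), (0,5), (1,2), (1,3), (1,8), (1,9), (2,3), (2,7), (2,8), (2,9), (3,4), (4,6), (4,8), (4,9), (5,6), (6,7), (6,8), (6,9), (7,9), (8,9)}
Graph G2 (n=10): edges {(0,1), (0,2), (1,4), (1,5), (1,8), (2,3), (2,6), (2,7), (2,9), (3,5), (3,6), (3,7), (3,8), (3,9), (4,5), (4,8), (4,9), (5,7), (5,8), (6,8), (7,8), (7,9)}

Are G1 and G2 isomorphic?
Yes, isomorphic

The graphs are isomorphic.
One valid mapping φ: V(G1) → V(G2): 0→1, 1→5, 2→8, 3→4, 4→9, 5→0, 6→2, 7→6, 8→7, 9→3

Verify φ preserves adjacency — for each edge of G1, its image is an edge of G2:
  (0,1) → (φ(0),φ(1)) = (1,5) ∈ E(G2) ✓
  (0,2) → (φ(0),φ(2)) = (1,8) ∈ E(G2) ✓
  (0,3) → (φ(0),φ(3)) = (1,4) ∈ E(G2) ✓
  (0,5) → (φ(0),φ(5)) = (0,1) ∈ E(G2) ✓
  (1,2) → (φ(1),φ(2)) = (5,8) ∈ E(G2) ✓
  (1,3) → (φ(1),φ(3)) = (4,5) ∈ E(G2) ✓
  (1,8) → (φ(1),φ(8)) = (5,7) ∈ E(G2) ✓
  (1,9) → (φ(1),φ(9)) = (3,5) ∈ E(G2) ✓
  (2,3) → (φ(2),φ(3)) = (4,8) ∈ E(G2) ✓
  (2,7) → (φ(2),φ(7)) = (6,8) ∈ E(G2) ✓
  (2,8) → (φ(2),φ(8)) = (7,8) ∈ E(G2) ✓
  (2,9) → (φ(2),φ(9)) = (3,8) ∈ E(G2) ✓
  (3,4) → (φ(3),φ(4)) = (4,9) ∈ E(G2) ✓
  (4,6) → (φ(4),φ(6)) = (2,9) ∈ E(G2) ✓
  (4,8) → (φ(4),φ(8)) = (7,9) ∈ E(G2) ✓
  (4,9) → (φ(4),φ(9)) = (3,9) ∈ E(G2) ✓
  (5,6) → (φ(5),φ(6)) = (0,2) ∈ E(G2) ✓
  (6,7) → (φ(6),φ(7)) = (2,6) ∈ E(G2) ✓
  (6,8) → (φ(6),φ(8)) = (2,7) ∈ E(G2) ✓
  (6,9) → (φ(6),φ(9)) = (2,3) ∈ E(G2) ✓
  (7,9) → (φ(7),φ(9)) = (3,6) ∈ E(G2) ✓
  (8,9) → (φ(8),φ(9)) = (3,7) ∈ E(G2) ✓
All 22 edges of G1 map to edges of G2, and |E(G1)| = |E(G2)| = 22, so φ is a bijection on edges as well as vertices. Hence G1 ≅ G2.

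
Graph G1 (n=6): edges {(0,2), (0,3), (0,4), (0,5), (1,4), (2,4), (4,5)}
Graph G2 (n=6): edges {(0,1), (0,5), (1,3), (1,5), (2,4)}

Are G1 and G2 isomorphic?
No, not isomorphic

The graphs are NOT isomorphic.

Degrees in G1: deg(0)=4, deg(1)=1, deg(2)=2, deg(3)=1, deg(4)=4, deg(5)=2.
Sorted degree sequence of G1: [4, 4, 2, 2, 1, 1].
Degrees in G2: deg(0)=2, deg(1)=3, deg(2)=1, deg(3)=1, deg(4)=1, deg(5)=2.
Sorted degree sequence of G2: [3, 2, 2, 1, 1, 1].
The (sorted) degree sequence is an isomorphism invariant, so since G1 and G2 have different degree sequences they cannot be isomorphic.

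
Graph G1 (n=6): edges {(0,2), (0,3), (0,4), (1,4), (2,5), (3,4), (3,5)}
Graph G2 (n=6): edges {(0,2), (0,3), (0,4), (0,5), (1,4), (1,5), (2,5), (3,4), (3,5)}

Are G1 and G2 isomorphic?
No, not isomorphic

The graphs are NOT isomorphic.

Counting edges: G1 has 7 edge(s); G2 has 9 edge(s).
Edge count is an isomorphism invariant (a bijection on vertices induces a bijection on edges), so differing edge counts rule out isomorphism.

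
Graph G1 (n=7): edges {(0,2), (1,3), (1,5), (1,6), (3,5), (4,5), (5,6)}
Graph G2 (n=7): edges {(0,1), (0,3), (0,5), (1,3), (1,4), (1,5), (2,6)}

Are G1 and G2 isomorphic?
Yes, isomorphic

The graphs are isomorphic.
One valid mapping φ: V(G1) → V(G2): 0→6, 1→0, 2→2, 3→3, 4→4, 5→1, 6→5

Verify φ preserves adjacency — for each edge of G1, its image is an edge of G2:
  (0,2) → (φ(0),φ(2)) = (2,6) ∈ E(G2) ✓
  (1,3) → (φ(1),φ(3)) = (0,3) ∈ E(G2) ✓
  (1,5) → (φ(1),φ(5)) = (0,1) ∈ E(G2) ✓
  (1,6) → (φ(1),φ(6)) = (0,5) ∈ E(G2) ✓
  (3,5) → (φ(3),φ(5)) = (1,3) ∈ E(G2) ✓
  (4,5) → (φ(4),φ(5)) = (1,4) ∈ E(G2) ✓
  (5,6) → (φ(5),φ(6)) = (1,5) ∈ E(G2) ✓
All 7 edges of G1 map to edges of G2, and |E(G1)| = |E(G2)| = 7, so φ is a bijection on edges as well as vertices. Hence G1 ≅ G2.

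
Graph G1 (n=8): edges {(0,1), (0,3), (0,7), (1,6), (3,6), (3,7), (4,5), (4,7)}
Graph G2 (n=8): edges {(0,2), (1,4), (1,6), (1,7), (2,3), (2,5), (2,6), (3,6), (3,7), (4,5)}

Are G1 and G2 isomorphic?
No, not isomorphic

The graphs are NOT isomorphic.

Connected components of G1: 2 component(s) with vertex sets [[2], [0, 1, 3, 4, 5, 6, 7]], sizes [1, 7].
Connected components of G2: 1 component(s) with vertex sets [[0, 1, 2, 3, 4, 5, 6, 7]], sizes [8].
The number of connected components (and the multiset of component sizes) is an isomorphism invariant — an isomorphism maps each component of G1 bijectively onto a component of G2. Since G1 has 2 component(s) and G2 has 1, they cannot be isomorphic.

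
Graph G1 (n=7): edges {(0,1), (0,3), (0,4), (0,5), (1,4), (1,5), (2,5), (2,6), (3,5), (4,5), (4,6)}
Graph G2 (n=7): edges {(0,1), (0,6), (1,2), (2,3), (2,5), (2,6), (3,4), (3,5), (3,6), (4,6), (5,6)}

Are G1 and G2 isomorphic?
Yes, isomorphic

The graphs are isomorphic.
One valid mapping φ: V(G1) → V(G2): 0→3, 1→5, 2→0, 3→4, 4→2, 5→6, 6→1

Verify φ preserves adjacency — for each edge of G1, its image is an edge of G2:
  (0,1) → (φ(0),φ(1)) = (3,5) ∈ E(G2) ✓
  (0,3) → (φ(0),φ(3)) = (3,4) ∈ E(G2) ✓
  (0,4) → (φ(0),φ(4)) = (2,3) ∈ E(G2) ✓
  (0,5) → (φ(0),φ(5)) = (3,6) ∈ E(G2) ✓
  (1,4) → (φ(1),φ(4)) = (2,5) ∈ E(G2) ✓
  (1,5) → (φ(1),φ(5)) = (5,6) ∈ E(G2) ✓
  (2,5) → (φ(2),φ(5)) = (0,6) ∈ E(G2) ✓
  (2,6) → (φ(2),φ(6)) = (0,1) ∈ E(G2) ✓
  (3,5) → (φ(3),φ(5)) = (4,6) ∈ E(G2) ✓
  (4,5) → (φ(4),φ(5)) = (2,6) ∈ E(G2) ✓
  (4,6) → (φ(4),φ(6)) = (1,2) ∈ E(G2) ✓
All 11 edges of G1 map to edges of G2, and |E(G1)| = |E(G2)| = 11, so φ is a bijection on edges as well as vertices. Hence G1 ≅ G2.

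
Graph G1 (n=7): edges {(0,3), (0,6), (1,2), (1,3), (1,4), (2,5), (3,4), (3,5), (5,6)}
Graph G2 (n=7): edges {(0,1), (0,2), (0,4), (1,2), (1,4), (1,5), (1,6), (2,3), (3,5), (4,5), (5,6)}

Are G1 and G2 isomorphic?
No, not isomorphic

The graphs are NOT isomorphic.

Counting triangles (3-cliques): G1 has 1, G2 has 4.
Triangle count is an isomorphism invariant, so differing triangle counts rule out isomorphism.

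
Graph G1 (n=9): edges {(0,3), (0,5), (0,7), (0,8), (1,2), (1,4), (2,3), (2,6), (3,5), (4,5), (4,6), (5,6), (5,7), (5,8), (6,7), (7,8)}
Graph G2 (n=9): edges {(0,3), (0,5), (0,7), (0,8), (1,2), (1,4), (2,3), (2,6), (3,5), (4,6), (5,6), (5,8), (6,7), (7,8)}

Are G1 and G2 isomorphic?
No, not isomorphic

The graphs are NOT isomorphic.

Counting edges: G1 has 16 edge(s); G2 has 14 edge(s).
Edge count is an isomorphism invariant (a bijection on vertices induces a bijection on edges), so differing edge counts rule out isomorphism.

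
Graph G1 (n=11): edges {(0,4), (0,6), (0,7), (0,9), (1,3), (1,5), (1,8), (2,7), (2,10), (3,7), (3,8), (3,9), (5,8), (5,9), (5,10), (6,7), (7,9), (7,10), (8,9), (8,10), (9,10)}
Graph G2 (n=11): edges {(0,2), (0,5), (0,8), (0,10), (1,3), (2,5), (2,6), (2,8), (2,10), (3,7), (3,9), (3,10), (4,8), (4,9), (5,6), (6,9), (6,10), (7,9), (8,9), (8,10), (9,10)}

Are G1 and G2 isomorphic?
Yes, isomorphic

The graphs are isomorphic.
One valid mapping φ: V(G1) → V(G2): 0→3, 1→5, 2→4, 3→6, 4→1, 5→0, 6→7, 7→9, 8→2, 9→10, 10→8

Verify φ preserves adjacency — for each edge of G1, its image is an edge of G2:
  (0,4) → (φ(0),φ(4)) = (1,3) ∈ E(G2) ✓
  (0,6) → (φ(0),φ(6)) = (3,7) ∈ E(G2) ✓
  (0,7) → (φ(0),φ(7)) = (3,9) ∈ E(G2) ✓
  (0,9) → (φ(0),φ(9)) = (3,10) ∈ E(G2) ✓
  (1,3) → (φ(1),φ(3)) = (5,6) ∈ E(G2) ✓
  (1,5) → (φ(1),φ(5)) = (0,5) ∈ E(G2) ✓
  (1,8) → (φ(1),φ(8)) = (2,5) ∈ E(G2) ✓
  (2,7) → (φ(2),φ(7)) = (4,9) ∈ E(G2) ✓
  (2,10) → (φ(2),φ(10)) = (4,8) ∈ E(G2) ✓
  (3,7) → (φ(3),φ(7)) = (6,9) ∈ E(G2) ✓
  (3,8) → (φ(3),φ(8)) = (2,6) ∈ E(G2) ✓
  (3,9) → (φ(3),φ(9)) = (6,10) ∈ E(G2) ✓
  (5,8) → (φ(5),φ(8)) = (0,2) ∈ E(G2) ✓
  (5,9) → (φ(5),φ(9)) = (0,10) ∈ E(G2) ✓
  (5,10) → (φ(5),φ(10)) = (0,8) ∈ E(G2) ✓
  (6,7) → (φ(6),φ(7)) = (7,9) ∈ E(G2) ✓
  (7,9) → (φ(7),φ(9)) = (9,10) ∈ E(G2) ✓
  (7,10) → (φ(7),φ(10)) = (8,9) ∈ E(G2) ✓
  (8,9) → (φ(8),φ(9)) = (2,10) ∈ E(G2) ✓
  (8,10) → (φ(8),φ(10)) = (2,8) ∈ E(G2) ✓
  (9,10) → (φ(9),φ(10)) = (8,10) ∈ E(G2) ✓
All 21 edges of G1 map to edges of G2, and |E(G1)| = |E(G2)| = 21, so φ is a bijection on edges as well as vertices. Hence G1 ≅ G2.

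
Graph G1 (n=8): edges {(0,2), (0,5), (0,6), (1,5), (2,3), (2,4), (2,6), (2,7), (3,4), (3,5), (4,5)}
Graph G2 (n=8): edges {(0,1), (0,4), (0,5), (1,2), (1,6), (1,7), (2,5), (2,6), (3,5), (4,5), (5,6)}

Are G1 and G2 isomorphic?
Yes, isomorphic

The graphs are isomorphic.
One valid mapping φ: V(G1) → V(G2): 0→0, 1→7, 2→5, 3→2, 4→6, 5→1, 6→4, 7→3

Verify φ preserves adjacency — for each edge of G1, its image is an edge of G2:
  (0,2) → (φ(0),φ(2)) = (0,5) ∈ E(G2) ✓
  (0,5) → (φ(0),φ(5)) = (0,1) ∈ E(G2) ✓
  (0,6) → (φ(0),φ(6)) = (0,4) ∈ E(G2) ✓
  (1,5) → (φ(1),φ(5)) = (1,7) ∈ E(G2) ✓
  (2,3) → (φ(2),φ(3)) = (2,5) ∈ E(G2) ✓
  (2,4) → (φ(2),φ(4)) = (5,6) ∈ E(G2) ✓
  (2,6) → (φ(2),φ(6)) = (4,5) ∈ E(G2) ✓
  (2,7) → (φ(2),φ(7)) = (3,5) ∈ E(G2) ✓
  (3,4) → (φ(3),φ(4)) = (2,6) ∈ E(G2) ✓
  (3,5) → (φ(3),φ(5)) = (1,2) ∈ E(G2) ✓
  (4,5) → (φ(4),φ(5)) = (1,6) ∈ E(G2) ✓
All 11 edges of G1 map to edges of G2, and |E(G1)| = |E(G2)| = 11, so φ is a bijection on edges as well as vertices. Hence G1 ≅ G2.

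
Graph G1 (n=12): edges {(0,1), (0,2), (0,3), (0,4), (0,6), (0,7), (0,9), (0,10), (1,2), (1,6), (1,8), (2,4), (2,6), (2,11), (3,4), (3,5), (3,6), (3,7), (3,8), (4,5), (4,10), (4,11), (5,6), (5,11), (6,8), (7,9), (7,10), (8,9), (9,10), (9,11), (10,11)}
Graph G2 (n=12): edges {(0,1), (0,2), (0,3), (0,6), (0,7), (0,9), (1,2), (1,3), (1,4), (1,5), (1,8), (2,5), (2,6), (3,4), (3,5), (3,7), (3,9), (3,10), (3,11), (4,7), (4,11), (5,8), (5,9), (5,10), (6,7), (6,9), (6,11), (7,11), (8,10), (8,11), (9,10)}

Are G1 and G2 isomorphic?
Yes, isomorphic

The graphs are isomorphic.
One valid mapping φ: V(G1) → V(G2): 0→3, 1→10, 2→9, 3→1, 4→0, 5→2, 6→5, 7→4, 8→8, 9→11, 10→7, 11→6

Verify φ preserves adjacency — for each edge of G1, its image is an edge of G2:
  (0,1) → (φ(0),φ(1)) = (3,10) ∈ E(G2) ✓
  (0,2) → (φ(0),φ(2)) = (3,9) ∈ E(G2) ✓
  (0,3) → (φ(0),φ(3)) = (1,3) ∈ E(G2) ✓
  (0,4) → (φ(0),φ(4)) = (0,3) ∈ E(G2) ✓
  (0,6) → (φ(0),φ(6)) = (3,5) ∈ E(G2) ✓
  (0,7) → (φ(0),φ(7)) = (3,4) ∈ E(G2) ✓
  (0,9) → (φ(0),φ(9)) = (3,11) ∈ E(G2) ✓
  (0,10) → (φ(0),φ(10)) = (3,7) ∈ E(G2) ✓
  (1,2) → (φ(1),φ(2)) = (9,10) ∈ E(G2) ✓
  (1,6) → (φ(1),φ(6)) = (5,10) ∈ E(G2) ✓
  (1,8) → (φ(1),φ(8)) = (8,10) ∈ E(G2) ✓
  (2,4) → (φ(2),φ(4)) = (0,9) ∈ E(G2) ✓
  (2,6) → (φ(2),φ(6)) = (5,9) ∈ E(G2) ✓
  (2,11) → (φ(2),φ(11)) = (6,9) ∈ E(G2) ✓
  (3,4) → (φ(3),φ(4)) = (0,1) ∈ E(G2) ✓
  (3,5) → (φ(3),φ(5)) = (1,2) ∈ E(G2) ✓
  (3,6) → (φ(3),φ(6)) = (1,5) ∈ E(G2) ✓
  (3,7) → (φ(3),φ(7)) = (1,4) ∈ E(G2) ✓
  (3,8) → (φ(3),φ(8)) = (1,8) ∈ E(G2) ✓
  (4,5) → (φ(4),φ(5)) = (0,2) ∈ E(G2) ✓
  (4,10) → (φ(4),φ(10)) = (0,7) ∈ E(G2) ✓
  (4,11) → (φ(4),φ(11)) = (0,6) ∈ E(G2) ✓
  (5,6) → (φ(5),φ(6)) = (2,5) ∈ E(G2) ✓
  (5,11) → (φ(5),φ(11)) = (2,6) ∈ E(G2) ✓
  (6,8) → (φ(6),φ(8)) = (5,8) ∈ E(G2) ✓
  (7,9) → (φ(7),φ(9)) = (4,11) ∈ E(G2) ✓
  (7,10) → (φ(7),φ(10)) = (4,7) ∈ E(G2) ✓
  (8,9) → (φ(8),φ(9)) = (8,11) ∈ E(G2) ✓
  (9,10) → (φ(9),φ(10)) = (7,11) ∈ E(G2) ✓
  (9,11) → (φ(9),φ(11)) = (6,11) ∈ E(G2) ✓
  (10,11) → (φ(10),φ(11)) = (6,7) ∈ E(G2) ✓
All 31 edges of G1 map to edges of G2, and |E(G1)| = |E(G2)| = 31, so φ is a bijection on edges as well as vertices. Hence G1 ≅ G2.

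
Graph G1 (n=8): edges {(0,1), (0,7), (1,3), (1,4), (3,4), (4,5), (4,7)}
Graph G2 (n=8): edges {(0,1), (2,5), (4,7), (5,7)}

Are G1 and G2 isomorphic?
No, not isomorphic

The graphs are NOT isomorphic.

Degrees in G1: deg(0)=2, deg(1)=3, deg(2)=0, deg(3)=2, deg(4)=4, deg(5)=1, deg(6)=0, deg(7)=2.
Sorted degree sequence of G1: [4, 3, 2, 2, 2, 1, 0, 0].
Degrees in G2: deg(0)=1, deg(1)=1, deg(2)=1, deg(3)=0, deg(4)=1, deg(5)=2, deg(6)=0, deg(7)=2.
Sorted degree sequence of G2: [2, 2, 1, 1, 1, 1, 0, 0].
The (sorted) degree sequence is an isomorphism invariant, so since G1 and G2 have different degree sequences they cannot be isomorphic.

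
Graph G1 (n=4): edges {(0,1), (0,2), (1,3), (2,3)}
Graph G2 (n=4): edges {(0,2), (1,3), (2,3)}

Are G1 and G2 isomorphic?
No, not isomorphic

The graphs are NOT isomorphic.

Counting edges: G1 has 4 edge(s); G2 has 3 edge(s).
Edge count is an isomorphism invariant (a bijection on vertices induces a bijection on edges), so differing edge counts rule out isomorphism.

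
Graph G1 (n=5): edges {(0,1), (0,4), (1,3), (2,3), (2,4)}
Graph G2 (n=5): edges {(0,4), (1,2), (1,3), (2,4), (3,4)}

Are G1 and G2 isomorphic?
No, not isomorphic

The graphs are NOT isomorphic.

Degrees in G1: deg(0)=2, deg(1)=2, deg(2)=2, deg(3)=2, deg(4)=2.
Sorted degree sequence of G1: [2, 2, 2, 2, 2].
Degrees in G2: deg(0)=1, deg(1)=2, deg(2)=2, deg(3)=2, deg(4)=3.
Sorted degree sequence of G2: [3, 2, 2, 2, 1].
The (sorted) degree sequence is an isomorphism invariant, so since G1 and G2 have different degree sequences they cannot be isomorphic.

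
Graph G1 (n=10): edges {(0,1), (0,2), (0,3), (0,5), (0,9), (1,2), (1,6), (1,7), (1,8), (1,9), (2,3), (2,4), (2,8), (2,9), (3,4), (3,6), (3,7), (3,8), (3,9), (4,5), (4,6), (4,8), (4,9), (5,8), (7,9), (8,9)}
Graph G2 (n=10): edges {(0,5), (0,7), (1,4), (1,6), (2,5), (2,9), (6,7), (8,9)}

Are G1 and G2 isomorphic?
No, not isomorphic

The graphs are NOT isomorphic.

Connected components of G1: 1 component(s) with vertex sets [[0, 1, 2, 3, 4, 5, 6, 7, 8, 9]], sizes [10].
Connected components of G2: 2 component(s) with vertex sets [[3], [0, 1, 2, 4, 5, 6, 7, 8, 9]], sizes [1, 9].
The number of connected components (and the multiset of component sizes) is an isomorphism invariant — an isomorphism maps each component of G1 bijectively onto a component of G2. Since G1 has 1 component(s) and G2 has 2, they cannot be isomorphic.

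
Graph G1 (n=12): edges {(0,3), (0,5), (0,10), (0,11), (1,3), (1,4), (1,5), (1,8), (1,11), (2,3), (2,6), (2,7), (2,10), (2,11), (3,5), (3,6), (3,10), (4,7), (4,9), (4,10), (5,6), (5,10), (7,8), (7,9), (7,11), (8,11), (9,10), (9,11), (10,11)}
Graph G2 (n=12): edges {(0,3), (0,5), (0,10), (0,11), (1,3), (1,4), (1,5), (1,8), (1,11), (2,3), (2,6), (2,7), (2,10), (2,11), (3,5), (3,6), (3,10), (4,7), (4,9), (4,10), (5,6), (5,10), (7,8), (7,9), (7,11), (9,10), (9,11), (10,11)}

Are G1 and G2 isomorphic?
No, not isomorphic

The graphs are NOT isomorphic.

Counting edges: G1 has 29 edge(s); G2 has 28 edge(s).
Edge count is an isomorphism invariant (a bijection on vertices induces a bijection on edges), so differing edge counts rule out isomorphism.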